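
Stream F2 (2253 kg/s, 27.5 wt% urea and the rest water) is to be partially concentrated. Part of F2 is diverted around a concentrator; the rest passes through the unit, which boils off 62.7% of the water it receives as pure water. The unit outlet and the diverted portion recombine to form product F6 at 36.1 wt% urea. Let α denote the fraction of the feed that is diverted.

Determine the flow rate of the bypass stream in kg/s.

All 2253×0.275 = 619.58 kg/s of urea reaches F6, so F6 = 619.58/0.361 = 1716.3 kg/s and vapour = 536.73 kg/s.
The evaporator receives (1−α)·2253 of feed at 0.725 water and removes 0.627 of that water:
0.627×0.725×(1−α)×2253 = 536.73
(1−α) = 536.73/1024.2 = 0.5241;  α = 0.4759.
Bypass flow = 0.4759×2253 = 1072.3 kg/s.

1072 kg/s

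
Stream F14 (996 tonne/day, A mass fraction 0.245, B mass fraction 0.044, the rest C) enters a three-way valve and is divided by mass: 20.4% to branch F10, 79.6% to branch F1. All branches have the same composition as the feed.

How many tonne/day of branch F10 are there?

Branch F10 flow = 0.204×996 = 203.18 tonne/day.

203.2 tonne/day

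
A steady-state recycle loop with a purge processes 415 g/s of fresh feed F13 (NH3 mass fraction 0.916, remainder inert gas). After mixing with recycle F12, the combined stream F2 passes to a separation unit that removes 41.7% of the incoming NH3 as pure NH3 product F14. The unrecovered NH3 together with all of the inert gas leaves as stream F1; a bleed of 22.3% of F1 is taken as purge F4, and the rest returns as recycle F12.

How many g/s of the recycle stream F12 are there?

436.3 g/s

inert gas enters only via F13 and leaves only via the purge: 415×0.084 = 0.223×(inert gas in F1), and the separation unit passes all inert gas, so inert gas in F2 = inert gas in F1 = 156.32 g/s.
NH3 in F2: m_A = 415×0.916 + (1−0.223)·(1−0.417)·m_A, so m_A = 380.14/0.5470 = 694.94 g/s.
F1 = (1−0.417)×694.94 + 156.32 = 561.47 g/s.
Recycle F12 = (1−0.223)×561.47 = 436.27 g/s.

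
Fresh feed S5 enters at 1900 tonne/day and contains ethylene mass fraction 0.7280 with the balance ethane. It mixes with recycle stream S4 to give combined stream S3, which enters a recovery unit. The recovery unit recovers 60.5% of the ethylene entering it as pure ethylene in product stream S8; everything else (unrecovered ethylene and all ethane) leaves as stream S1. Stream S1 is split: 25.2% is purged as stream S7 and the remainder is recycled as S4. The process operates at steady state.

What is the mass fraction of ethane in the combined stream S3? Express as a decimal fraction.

0.5109

ethane enters only via S5 and leaves only via the purge: 1900×0.272 = 0.252×(ethane in S1), and the recovery unit passes all ethane, so ethane in S3 = ethane in S1 = 2050.8 tonne/day.
ethylene in S3: m_A = 1900×0.728 + (1−0.252)·(1−0.605)·m_A, so m_A = 1383.2/0.7045 = 1963.3 tonne/day.
S3 = 1963.3 + 2050.8 = 4014.1 tonne/day.
ethane fraction in S3 = 2050.8/4014.1 = 0.5109.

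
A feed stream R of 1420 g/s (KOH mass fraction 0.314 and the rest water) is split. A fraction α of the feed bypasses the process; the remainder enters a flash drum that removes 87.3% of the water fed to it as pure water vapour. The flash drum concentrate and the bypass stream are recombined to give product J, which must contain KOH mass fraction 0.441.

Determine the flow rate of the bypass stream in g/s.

All 1420×0.314 = 445.88 g/s of KOH reaches J, so J = 445.88/0.441 = 1011.1 g/s and vapour = 408.93 g/s.
The evaporator receives (1−α)·1420 of feed at 0.686 water and removes 0.873 of that water:
0.873×0.686×(1−α)×1420 = 408.93
(1−α) = 408.93/850.41 = 0.4809;  α = 0.5191.
Bypass flow = 0.5191×1420 = 737.17 g/s.

737.2 g/s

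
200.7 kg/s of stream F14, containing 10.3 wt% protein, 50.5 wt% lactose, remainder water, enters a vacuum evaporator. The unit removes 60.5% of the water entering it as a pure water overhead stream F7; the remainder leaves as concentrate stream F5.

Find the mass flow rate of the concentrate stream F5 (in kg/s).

water entering = 200.7×0.392 = 78.674 kg/s; overhead removed = 0.605×78.674 = 47.598 kg/s.
Concentrate = 200.7 − 47.598 = 153.1 kg/s.

153.1 kg/s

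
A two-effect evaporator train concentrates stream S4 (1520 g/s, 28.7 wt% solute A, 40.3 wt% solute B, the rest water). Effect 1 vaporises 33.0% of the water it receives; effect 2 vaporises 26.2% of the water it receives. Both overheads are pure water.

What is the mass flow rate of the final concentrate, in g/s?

water in feed = 1520×0.310 = 471.2 g/s.
After stage 1: water left = (1−0.330)×471.2 = 315.7; stream total = 1364.5 g/s.
After stage 2: water left = (1−0.262)×315.7 = 232.99; final concentrate = 1281.8 g/s.

1282 g/s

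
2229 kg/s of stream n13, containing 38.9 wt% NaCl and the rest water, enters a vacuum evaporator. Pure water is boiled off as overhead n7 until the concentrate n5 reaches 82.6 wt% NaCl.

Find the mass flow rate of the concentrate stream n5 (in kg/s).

1050 kg/s

NaCl is conserved: 2229×0.389 = 867.08 kg/s all reports to the concentrate.
Concentrate = 867.08/(target fraction) = 1049.7 kg/s.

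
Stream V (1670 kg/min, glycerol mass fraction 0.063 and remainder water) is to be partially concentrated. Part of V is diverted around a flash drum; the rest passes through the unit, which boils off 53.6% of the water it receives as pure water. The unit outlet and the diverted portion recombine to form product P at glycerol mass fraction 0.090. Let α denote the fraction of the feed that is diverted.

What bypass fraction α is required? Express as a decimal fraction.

0.403

All 1670×0.063 = 105.21 kg/min of glycerol reaches P, so P = 105.21/0.090 = 1169 kg/min and vapour = 501 kg/min.
The evaporator receives (1−α)·1670 of feed at 0.937 water and removes 0.536 of that water:
0.536×0.937×(1−α)×1670 = 501
(1−α) = 501/838.73 = 0.5973;  α = 0.4027.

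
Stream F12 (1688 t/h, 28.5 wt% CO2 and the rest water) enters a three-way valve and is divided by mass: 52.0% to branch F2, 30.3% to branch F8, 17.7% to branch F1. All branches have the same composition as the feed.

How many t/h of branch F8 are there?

Branch F8 flow = 0.303×1688 = 511.46 t/h.

511.5 t/h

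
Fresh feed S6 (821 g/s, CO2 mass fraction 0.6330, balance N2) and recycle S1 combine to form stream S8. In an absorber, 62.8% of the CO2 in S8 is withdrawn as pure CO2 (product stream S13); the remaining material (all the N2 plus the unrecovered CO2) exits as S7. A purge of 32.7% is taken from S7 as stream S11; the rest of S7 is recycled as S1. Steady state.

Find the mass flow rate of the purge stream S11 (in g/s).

385.6 g/s

N2 enters only via S6 and leaves only via the purge: 821×0.367 = 0.327×(N2 in S7), and the absorber passes all N2, so N2 in S8 = N2 in S7 = 921.43 g/s.
CO2 in S8: m_A = 821×0.633 + (1−0.327)·(1−0.628)·m_A, so m_A = 519.69/0.7496 = 693.25 g/s.
S7 = (1−0.628)×693.25 + 921.43 = 1179.3 g/s.
Purge S11 = 0.327×1179.3 = 385.64 g/s.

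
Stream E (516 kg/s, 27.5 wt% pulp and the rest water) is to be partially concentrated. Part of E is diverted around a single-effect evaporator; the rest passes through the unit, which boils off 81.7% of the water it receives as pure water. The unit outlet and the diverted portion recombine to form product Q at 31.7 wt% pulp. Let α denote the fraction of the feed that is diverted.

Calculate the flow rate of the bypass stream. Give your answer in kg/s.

All 516×0.275 = 141.9 kg/s of pulp reaches Q, so Q = 141.9/0.317 = 447.63 kg/s and vapour = 68.366 kg/s.
The evaporator receives (1−α)·516 of feed at 0.725 water and removes 0.817 of that water:
0.817×0.725×(1−α)×516 = 68.366
(1−α) = 68.366/305.64 = 0.2237;  α = 0.7763.
Bypass flow = 0.7763×516 = 400.58 kg/s.

400.6 kg/s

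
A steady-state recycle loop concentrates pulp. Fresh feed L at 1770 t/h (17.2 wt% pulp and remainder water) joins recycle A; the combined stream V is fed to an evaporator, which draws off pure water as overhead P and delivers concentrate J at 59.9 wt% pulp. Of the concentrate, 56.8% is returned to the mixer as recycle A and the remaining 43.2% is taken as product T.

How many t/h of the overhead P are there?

Overall pulp balance (none leaves overhead): pulp in fresh feed = pulp in product, i.e. 1770×0.172 = (1−0.568)·J·0.599.
J = 304.44/(0.599×0.432) = 1176.5 t/h.
Recycle A = 0.568×1176.5 = 668.25 t/h.
Combined feed V = 1770 + 668.25 = 2438.3 t/h.
Overhead P = V − J = 2438.3 − 1176.5 = 1261.8 t/h.

1262 t/h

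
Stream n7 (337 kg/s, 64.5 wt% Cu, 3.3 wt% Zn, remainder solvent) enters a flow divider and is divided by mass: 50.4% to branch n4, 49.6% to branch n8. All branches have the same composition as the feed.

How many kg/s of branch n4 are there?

Branch n4 flow = 0.504×337 = 169.85 kg/s.

169.8 kg/s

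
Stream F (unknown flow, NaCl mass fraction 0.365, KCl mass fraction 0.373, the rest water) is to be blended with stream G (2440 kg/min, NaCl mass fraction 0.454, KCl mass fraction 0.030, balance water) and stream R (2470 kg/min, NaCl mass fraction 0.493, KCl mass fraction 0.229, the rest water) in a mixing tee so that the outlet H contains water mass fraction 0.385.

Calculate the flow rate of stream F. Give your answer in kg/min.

Let F be the unknown flow. Total out = 4910 + F.
water balance: 1945.7 + 0.262·F = 0.385·(4910 + F)
(0.262 − 0.385)·F = 0.385×4910 − 1945.7 = -55.35
F = -55.35 / -0.123 = 450 kg/min

450 kg/min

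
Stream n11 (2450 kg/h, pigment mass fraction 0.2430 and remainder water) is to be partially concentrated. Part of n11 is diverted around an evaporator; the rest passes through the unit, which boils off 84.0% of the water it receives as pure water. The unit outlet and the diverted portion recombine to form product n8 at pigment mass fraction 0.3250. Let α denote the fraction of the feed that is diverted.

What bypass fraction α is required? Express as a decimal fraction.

All 2450×0.243 = 595.35 kg/h of pigment reaches n8, so n8 = 595.35/0.325 = 1831.8 kg/h and vapour = 618.15 kg/h.
The evaporator receives (1−α)·2450 of feed at 0.757 water and removes 0.840 of that water:
0.840×0.757×(1−α)×2450 = 618.15
(1−α) = 618.15/1557.9 = 0.3968;  α = 0.6032.

0.603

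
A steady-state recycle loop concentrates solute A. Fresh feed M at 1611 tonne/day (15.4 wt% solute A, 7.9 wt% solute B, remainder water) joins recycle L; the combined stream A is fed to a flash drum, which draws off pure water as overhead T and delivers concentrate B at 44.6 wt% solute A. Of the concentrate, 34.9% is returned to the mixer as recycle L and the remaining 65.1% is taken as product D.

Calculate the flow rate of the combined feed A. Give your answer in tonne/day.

1909 tonne/day

Overall solute A balance (none leaves overhead): solute A in fresh feed = solute A in product, i.e. 1611×0.154 = (1−0.349)·B·0.446.
B = 248.09/(0.446×0.651) = 854.48 tonne/day.
Recycle L = 0.349×854.48 = 298.21 tonne/day.
Combined feed A = 1611 + 298.21 = 1909.2 tonne/day.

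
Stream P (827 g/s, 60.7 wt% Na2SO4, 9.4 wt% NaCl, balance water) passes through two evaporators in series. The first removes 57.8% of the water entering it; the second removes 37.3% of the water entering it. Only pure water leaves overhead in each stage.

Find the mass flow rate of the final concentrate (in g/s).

645.2 g/s

water in feed = 827×0.299 = 247.27 g/s.
After stage 1: water left = (1−0.578)×247.27 = 104.35; stream total = 684.08 g/s.
After stage 2: water left = (1−0.373)×104.35 = 65.427; final concentrate = 645.15 g/s.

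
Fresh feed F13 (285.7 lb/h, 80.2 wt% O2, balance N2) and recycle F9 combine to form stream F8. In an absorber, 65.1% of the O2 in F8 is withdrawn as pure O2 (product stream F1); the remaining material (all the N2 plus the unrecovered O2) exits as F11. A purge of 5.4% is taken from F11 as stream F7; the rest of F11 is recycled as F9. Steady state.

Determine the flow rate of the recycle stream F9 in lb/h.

N2 enters only via F13 and leaves only via the purge: 285.7×0.198 = 0.054×(N2 in F11), and the absorber passes all N2, so N2 in F8 = N2 in F11 = 1047.6 lb/h.
O2 in F8: m_A = 285.7×0.802 + (1−0.054)·(1−0.651)·m_A, so m_A = 229.13/0.6698 = 342.07 lb/h.
F11 = (1−0.651)×342.07 + 1047.6 = 1166.9 lb/h.
Recycle F9 = (1−0.054)×1166.9 = 1103.9 lb/h.

1104 lb/h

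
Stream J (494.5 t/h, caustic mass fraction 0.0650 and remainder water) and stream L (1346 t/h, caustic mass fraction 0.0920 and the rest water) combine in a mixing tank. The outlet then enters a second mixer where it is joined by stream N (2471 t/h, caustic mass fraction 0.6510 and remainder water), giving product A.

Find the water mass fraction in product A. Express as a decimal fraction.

0.5907

Overall, product flow = 4311.5 t/h.
water in = 494.5×0.935 + 1346×0.908 + 2471×0.349 = 2546.9 t/h.
water fraction in A = 0.5907.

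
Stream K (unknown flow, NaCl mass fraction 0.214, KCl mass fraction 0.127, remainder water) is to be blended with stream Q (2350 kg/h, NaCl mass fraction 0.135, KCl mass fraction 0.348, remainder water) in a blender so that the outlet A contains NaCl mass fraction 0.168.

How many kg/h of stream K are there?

Let K be the unknown flow. Total out = 2350 + K.
NaCl balance: 317.25 + 0.214·K = 0.168·(2350 + K)
(0.214 − 0.168)·K = 0.168×2350 − 317.25 = 77.55
K = 77.55 / 0.046 = 1685.9 kg/h

1686 kg/h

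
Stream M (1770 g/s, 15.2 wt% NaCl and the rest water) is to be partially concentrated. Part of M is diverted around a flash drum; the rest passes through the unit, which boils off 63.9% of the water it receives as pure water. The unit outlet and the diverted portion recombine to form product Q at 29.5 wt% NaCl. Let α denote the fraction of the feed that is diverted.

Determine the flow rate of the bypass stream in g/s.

186.6 g/s

All 1770×0.152 = 269.04 g/s of NaCl reaches Q, so Q = 269.04/0.295 = 912 g/s and vapour = 858 g/s.
The evaporator receives (1−α)·1770 of feed at 0.848 water and removes 0.639 of that water:
0.639×0.848×(1−α)×1770 = 858
(1−α) = 858/959.11 = 0.8946;  α = 0.1054.
Bypass flow = 0.1054×1770 = 186.6 g/s.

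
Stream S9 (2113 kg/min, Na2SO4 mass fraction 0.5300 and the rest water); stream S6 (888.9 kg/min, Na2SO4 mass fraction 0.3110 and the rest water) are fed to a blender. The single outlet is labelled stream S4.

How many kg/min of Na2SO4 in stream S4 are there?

1396 kg/min

Na2SO4 out = Na2SO4 in = 2113×0.530 + 888.9×0.311 = 1396.3 kg/min.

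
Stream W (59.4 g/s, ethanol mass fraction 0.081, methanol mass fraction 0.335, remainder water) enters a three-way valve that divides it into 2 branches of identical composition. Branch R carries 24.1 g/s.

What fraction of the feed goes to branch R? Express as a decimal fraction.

Fraction to R = 24.1/59.4 = 0.4057.

0.406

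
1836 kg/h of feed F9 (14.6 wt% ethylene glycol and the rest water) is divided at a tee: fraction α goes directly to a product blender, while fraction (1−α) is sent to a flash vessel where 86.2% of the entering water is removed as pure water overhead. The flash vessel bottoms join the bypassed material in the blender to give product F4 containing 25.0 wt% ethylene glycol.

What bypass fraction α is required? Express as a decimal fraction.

0.435

All 1836×0.146 = 268.06 kg/h of ethylene glycol reaches F4, so F4 = 268.06/0.250 = 1072.2 kg/h and vapour = 763.78 kg/h.
The evaporator receives (1−α)·1836 of feed at 0.854 water and removes 0.862 of that water:
0.862×0.854×(1−α)×1836 = 763.78
(1−α) = 763.78/1351.6 = 0.5651;  α = 0.4349.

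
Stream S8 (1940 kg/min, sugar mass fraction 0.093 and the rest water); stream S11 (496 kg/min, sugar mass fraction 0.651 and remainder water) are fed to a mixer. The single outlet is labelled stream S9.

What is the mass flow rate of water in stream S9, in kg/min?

1933 kg/min

water out = water in = 1940×0.907 + 496×0.349 = 1932.7 kg/min.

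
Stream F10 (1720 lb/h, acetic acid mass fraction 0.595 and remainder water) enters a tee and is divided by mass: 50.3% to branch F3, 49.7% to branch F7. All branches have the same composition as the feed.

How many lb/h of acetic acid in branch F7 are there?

508.6 lb/h

Branch F7 total = 0.497×1720 = 854.84 lb/h.
acetic acid in F7 = 0.595×854.84 = 508.63 lb/h.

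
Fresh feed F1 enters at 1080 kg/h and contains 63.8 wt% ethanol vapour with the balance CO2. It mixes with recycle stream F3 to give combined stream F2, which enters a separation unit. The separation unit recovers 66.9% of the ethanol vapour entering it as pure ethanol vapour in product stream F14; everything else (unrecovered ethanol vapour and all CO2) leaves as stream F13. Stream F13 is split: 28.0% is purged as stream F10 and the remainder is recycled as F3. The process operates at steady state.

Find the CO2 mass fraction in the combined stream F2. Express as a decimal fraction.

CO2 enters only via F1 and leaves only via the purge: 1080×0.362 = 0.280×(CO2 in F13), and the separation unit passes all CO2, so CO2 in F2 = CO2 in F13 = 1396.3 kg/h.
ethanol vapour in F2: m_A = 1080×0.638 + (1−0.280)·(1−0.669)·m_A, so m_A = 689.04/0.7617 = 904.63 kg/h.
F2 = 904.63 + 1396.3 = 2300.9 kg/h.
CO2 fraction in F2 = 1396.3/2300.9 = 0.607.

0.607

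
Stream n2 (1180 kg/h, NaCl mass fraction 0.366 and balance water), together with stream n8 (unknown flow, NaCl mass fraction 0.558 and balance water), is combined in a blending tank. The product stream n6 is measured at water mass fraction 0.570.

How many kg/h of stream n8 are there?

590 kg/h

Let n8 be the unknown flow. Total out = 1180 + n8.
water balance: 748.12 + 0.442·n8 = 0.570·(1180 + n8)
(0.442 − 0.570)·n8 = 0.570×1180 − 748.12 = -75.52
n8 = -75.52 / -0.128 = 590 kg/h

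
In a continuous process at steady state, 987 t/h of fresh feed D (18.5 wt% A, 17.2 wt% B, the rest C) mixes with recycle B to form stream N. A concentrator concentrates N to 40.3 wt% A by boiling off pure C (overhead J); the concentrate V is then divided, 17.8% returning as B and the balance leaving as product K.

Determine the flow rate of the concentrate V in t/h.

551.2 t/h

Overall A balance (none leaves overhead): A in fresh feed = A in product, i.e. 987×0.185 = (1−0.178)·V·0.403.
V = 182.59/(0.403×0.822) = 551.2 t/h.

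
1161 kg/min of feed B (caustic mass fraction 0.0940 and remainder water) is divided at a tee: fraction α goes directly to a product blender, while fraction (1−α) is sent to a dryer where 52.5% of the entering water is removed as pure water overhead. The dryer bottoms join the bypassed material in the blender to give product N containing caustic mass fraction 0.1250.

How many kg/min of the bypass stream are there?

All 1161×0.094 = 109.13 kg/min of caustic reaches N, so N = 109.13/0.125 = 873.07 kg/min and vapour = 287.93 kg/min.
The evaporator receives (1−α)·1161 of feed at 0.906 water and removes 0.525 of that water:
0.525×0.906×(1−α)×1161 = 287.93
(1−α) = 287.93/552.23 = 0.5214;  α = 0.4786.
Bypass flow = 0.4786×1161 = 555.66 kg/min.

555.7 kg/min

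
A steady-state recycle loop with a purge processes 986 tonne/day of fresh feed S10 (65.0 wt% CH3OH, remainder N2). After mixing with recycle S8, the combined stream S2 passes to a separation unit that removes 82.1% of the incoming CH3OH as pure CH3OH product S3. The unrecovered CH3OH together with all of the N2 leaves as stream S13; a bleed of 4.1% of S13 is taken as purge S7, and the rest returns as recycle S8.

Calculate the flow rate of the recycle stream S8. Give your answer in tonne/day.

8205 tonne/day

N2 enters only via S10 and leaves only via the purge: 986×0.350 = 0.041×(N2 in S13), and the separation unit passes all N2, so N2 in S2 = N2 in S13 = 8417.1 tonne/day.
CH3OH in S2: m_A = 986×0.650 + (1−0.041)·(1−0.821)·m_A, so m_A = 640.9/0.8283 = 773.72 tonne/day.
S13 = (1−0.821)×773.72 + 8417.1 = 8555.6 tonne/day.
Recycle S8 = (1−0.041)×8555.6 = 8204.8 tonne/day.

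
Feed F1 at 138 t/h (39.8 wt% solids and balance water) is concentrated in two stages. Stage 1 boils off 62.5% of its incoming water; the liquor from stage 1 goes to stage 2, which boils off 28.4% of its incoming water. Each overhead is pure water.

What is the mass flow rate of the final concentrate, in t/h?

77.23 t/h

water in feed = 138×0.602 = 83.076 t/h.
After stage 1: water left = (1−0.625)×83.076 = 31.153; stream total = 86.078 t/h.
After stage 2: water left = (1−0.284)×31.153 = 22.306; final concentrate = 77.23 t/h.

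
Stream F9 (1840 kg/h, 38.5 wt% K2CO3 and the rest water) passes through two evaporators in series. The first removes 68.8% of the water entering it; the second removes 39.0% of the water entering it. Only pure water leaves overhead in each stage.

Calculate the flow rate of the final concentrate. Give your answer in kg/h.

water in feed = 1840×0.615 = 1131.6 kg/h.
After stage 1: water left = (1−0.688)×1131.6 = 353.06; stream total = 1061.5 kg/h.
After stage 2: water left = (1−0.390)×353.06 = 215.37; final concentrate = 923.77 kg/h.

923.8 kg/h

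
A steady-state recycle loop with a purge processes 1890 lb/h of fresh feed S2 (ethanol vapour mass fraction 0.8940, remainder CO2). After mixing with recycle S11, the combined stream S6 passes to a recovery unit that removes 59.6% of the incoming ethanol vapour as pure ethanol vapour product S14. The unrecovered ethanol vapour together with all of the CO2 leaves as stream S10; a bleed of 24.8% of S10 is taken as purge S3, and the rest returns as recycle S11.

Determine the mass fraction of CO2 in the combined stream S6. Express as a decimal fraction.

0.2497

CO2 enters only via S2 and leaves only via the purge: 1890×0.106 = 0.248×(CO2 in S10), and the recovery unit passes all CO2, so CO2 in S6 = CO2 in S10 = 807.82 lb/h.
ethanol vapour in S6: m_A = 1890×0.894 + (1−0.248)·(1−0.596)·m_A, so m_A = 1689.7/0.6962 = 2427 lb/h.
S6 = 2427 + 807.82 = 3234.8 lb/h.
CO2 fraction in S6 = 807.82/3234.8 = 0.2497.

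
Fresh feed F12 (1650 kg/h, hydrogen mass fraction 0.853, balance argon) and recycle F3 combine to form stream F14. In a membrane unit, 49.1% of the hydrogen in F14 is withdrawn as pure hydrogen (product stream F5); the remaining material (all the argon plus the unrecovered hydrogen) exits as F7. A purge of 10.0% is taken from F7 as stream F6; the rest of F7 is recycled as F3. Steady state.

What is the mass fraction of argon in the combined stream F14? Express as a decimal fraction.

argon enters only via F12 and leaves only via the purge: 1650×0.147 = 0.100×(argon in F7), and the membrane unit passes all argon, so argon in F14 = argon in F7 = 2425.5 kg/h.
hydrogen in F14: m_A = 1650×0.853 + (1−0.100)·(1−0.491)·m_A, so m_A = 1407.5/0.5419 = 2597.3 kg/h.
F14 = 2597.3 + 2425.5 = 5022.8 kg/h.
argon fraction in F14 = 2425.5/5022.8 = 0.483.

0.483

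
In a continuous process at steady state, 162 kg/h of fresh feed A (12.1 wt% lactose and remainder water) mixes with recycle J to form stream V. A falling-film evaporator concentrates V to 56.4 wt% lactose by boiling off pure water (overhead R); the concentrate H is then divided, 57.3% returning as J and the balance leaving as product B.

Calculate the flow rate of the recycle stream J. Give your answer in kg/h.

Overall lactose balance (none leaves overhead): lactose in fresh feed = lactose in product, i.e. 162×0.121 = (1−0.573)·H·0.564.
H = 19.602/(0.564×0.427) = 81.394 kg/h.
Recycle J = 0.573×81.394 = 46.639 kg/h.

46.64 kg/h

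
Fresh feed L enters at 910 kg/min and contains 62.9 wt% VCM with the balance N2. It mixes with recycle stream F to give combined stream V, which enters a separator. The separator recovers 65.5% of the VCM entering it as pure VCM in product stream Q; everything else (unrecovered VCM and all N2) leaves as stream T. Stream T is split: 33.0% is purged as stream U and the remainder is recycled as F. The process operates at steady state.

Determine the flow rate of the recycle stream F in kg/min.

N2 enters only via L and leaves only via the purge: 910×0.371 = 0.330×(N2 in T), and the separator passes all N2, so N2 in V = N2 in T = 1023.1 kg/min.
VCM in V: m_A = 910×0.629 + (1−0.330)·(1−0.655)·m_A, so m_A = 572.39/0.7689 = 744.48 kg/min.
T = (1−0.655)×744.48 + 1023.1 = 1279.9 kg/min.
Recycle F = (1−0.330)×1279.9 = 857.54 kg/min.

857.5 kg/min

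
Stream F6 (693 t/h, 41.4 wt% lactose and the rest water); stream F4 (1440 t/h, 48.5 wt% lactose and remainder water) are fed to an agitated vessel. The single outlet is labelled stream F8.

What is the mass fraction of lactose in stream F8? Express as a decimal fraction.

0.4619

Total flow out = 693 + 1440 = 2133 t/h.
lactose in = 693×0.414 + 1440×0.485 = 985.3 t/h.
lactose mass fraction in F8 = 985.3/2133 = 0.4619.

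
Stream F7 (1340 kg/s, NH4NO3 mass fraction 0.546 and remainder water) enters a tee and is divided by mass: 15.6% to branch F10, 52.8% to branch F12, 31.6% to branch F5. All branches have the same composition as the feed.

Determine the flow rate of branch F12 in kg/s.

Branch F12 flow = 0.528×1340 = 707.52 kg/s.

707.5 kg/s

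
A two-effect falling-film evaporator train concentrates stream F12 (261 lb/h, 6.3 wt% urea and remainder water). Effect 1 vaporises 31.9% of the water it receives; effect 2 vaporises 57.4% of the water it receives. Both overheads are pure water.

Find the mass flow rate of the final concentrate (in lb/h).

water in feed = 261×0.937 = 244.56 lb/h.
After stage 1: water left = (1−0.319)×244.56 = 166.54; stream total = 182.99 lb/h.
After stage 2: water left = (1−0.574)×166.54 = 70.947; final concentrate = 87.39 lb/h.

87.39 lb/h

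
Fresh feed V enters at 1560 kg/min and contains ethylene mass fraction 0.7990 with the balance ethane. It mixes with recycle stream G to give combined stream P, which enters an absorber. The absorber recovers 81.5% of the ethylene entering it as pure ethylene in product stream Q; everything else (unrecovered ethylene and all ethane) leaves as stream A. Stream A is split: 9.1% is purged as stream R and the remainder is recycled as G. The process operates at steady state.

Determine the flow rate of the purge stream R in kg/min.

338.8 kg/min

ethane enters only via V and leaves only via the purge: 1560×0.201 = 0.091×(ethane in A), and the absorber passes all ethane, so ethane in P = ethane in A = 3445.7 kg/min.
ethylene in P: m_A = 1560×0.799 + (1−0.091)·(1−0.815)·m_A, so m_A = 1246.4/0.8318 = 1498.4 kg/min.
A = (1−0.815)×1498.4 + 3445.7 = 3722.9 kg/min.
Purge R = 0.091×3722.9 = 338.79 kg/min.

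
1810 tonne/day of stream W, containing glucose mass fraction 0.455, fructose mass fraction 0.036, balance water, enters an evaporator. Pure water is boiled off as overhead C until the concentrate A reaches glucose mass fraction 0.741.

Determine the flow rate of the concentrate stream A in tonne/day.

1111 tonne/day

glucose is conserved: 1810×0.455 = 823.55 tonne/day all reports to the concentrate.
Concentrate = 823.55/(target fraction) = 1111.4 tonne/day.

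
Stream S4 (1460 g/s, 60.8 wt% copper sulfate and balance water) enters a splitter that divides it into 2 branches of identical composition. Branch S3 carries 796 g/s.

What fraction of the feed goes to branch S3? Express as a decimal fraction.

0.545

Fraction to S3 = 796/1460 = 0.5452.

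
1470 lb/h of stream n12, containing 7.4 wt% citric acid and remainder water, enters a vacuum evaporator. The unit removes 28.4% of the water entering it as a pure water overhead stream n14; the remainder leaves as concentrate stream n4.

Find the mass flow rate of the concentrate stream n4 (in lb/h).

1083 lb/h

water entering = 1470×0.926 = 1361.2 lb/h; overhead removed = 0.284×1361.2 = 386.59 lb/h.
Concentrate = 1470 − 386.59 = 1083.4 lb/h.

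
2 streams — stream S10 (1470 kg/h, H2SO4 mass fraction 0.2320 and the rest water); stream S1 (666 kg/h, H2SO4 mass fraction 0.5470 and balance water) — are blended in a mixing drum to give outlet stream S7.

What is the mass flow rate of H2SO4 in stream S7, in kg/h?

H2SO4 out = H2SO4 in = 1470×0.232 + 666×0.547 = 705.34 kg/h.

705.3 kg/h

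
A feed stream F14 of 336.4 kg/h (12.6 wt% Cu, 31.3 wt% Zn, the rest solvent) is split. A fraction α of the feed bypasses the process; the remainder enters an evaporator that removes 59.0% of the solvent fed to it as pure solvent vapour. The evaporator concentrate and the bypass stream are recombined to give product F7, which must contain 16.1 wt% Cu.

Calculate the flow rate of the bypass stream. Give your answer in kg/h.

All 336.4×0.126 = 42.386 kg/h of Cu reaches F7, so F7 = 42.386/0.161 = 263.27 kg/h and vapour = 73.13 kg/h.
The evaporator receives (1−α)·336.4 of feed at 0.561 solvent and removes 0.590 of that solvent:
0.590×0.561×(1−α)×336.4 = 73.13
(1−α) = 73.13/111.35 = 0.6568;  α = 0.3432.
Bypass flow = 0.3432×336.4 = 115.46 kg/h.

115.5 kg/h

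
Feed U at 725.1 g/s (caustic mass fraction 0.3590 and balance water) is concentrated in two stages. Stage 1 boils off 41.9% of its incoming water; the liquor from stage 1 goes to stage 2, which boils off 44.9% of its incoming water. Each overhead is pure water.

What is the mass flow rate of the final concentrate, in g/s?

409.1 g/s

water in feed = 725.1×0.641 = 464.79 g/s.
After stage 1: water left = (1−0.419)×464.79 = 270.04; stream total = 530.35 g/s.
After stage 2: water left = (1−0.449)×270.04 = 148.79; final concentrate = 409.1 g/s.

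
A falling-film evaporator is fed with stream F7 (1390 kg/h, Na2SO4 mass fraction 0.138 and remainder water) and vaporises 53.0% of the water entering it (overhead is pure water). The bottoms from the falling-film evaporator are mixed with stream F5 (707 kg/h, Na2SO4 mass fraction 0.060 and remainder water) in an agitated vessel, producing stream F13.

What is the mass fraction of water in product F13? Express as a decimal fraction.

Vapour removed = 0.530×0.862×1390 = 635.04 kg/h; concentrate = 754.96 kg/h.
water reaching the mixer = 563.14 (from concentrate) + 707×0.940 = 1227.7 kg/h.
Product flow = 754.96 + 707 = 1462 kg/h; water fraction = 0.840.

0.840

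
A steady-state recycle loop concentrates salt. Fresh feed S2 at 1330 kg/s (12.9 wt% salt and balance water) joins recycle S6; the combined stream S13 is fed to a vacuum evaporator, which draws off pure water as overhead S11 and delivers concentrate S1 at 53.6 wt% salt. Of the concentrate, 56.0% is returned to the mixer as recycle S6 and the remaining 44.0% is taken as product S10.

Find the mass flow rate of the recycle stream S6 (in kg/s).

Overall salt balance (none leaves overhead): salt in fresh feed = salt in product, i.e. 1330×0.129 = (1−0.560)·S1·0.536.
S1 = 171.57/(0.536×0.440) = 727.48 kg/s.
Recycle S6 = 0.560×727.48 = 407.39 kg/s.

407.4 kg/s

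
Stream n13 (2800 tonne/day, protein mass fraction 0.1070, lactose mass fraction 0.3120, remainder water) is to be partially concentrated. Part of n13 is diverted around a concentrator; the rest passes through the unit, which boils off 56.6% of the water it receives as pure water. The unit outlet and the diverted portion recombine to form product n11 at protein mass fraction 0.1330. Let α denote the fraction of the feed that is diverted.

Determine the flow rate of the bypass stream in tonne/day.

1135 tonne/day

All 2800×0.107 = 299.6 tonne/day of protein reaches n11, so n11 = 299.6/0.133 = 2252.6 tonne/day and vapour = 547.37 tonne/day.
The evaporator receives (1−α)·2800 of feed at 0.581 water and removes 0.566 of that water:
0.566×0.581×(1−α)×2800 = 547.37
(1−α) = 547.37/920.77 = 0.5945;  α = 0.4055.
Bypass flow = 0.4055×2800 = 1135.5 tonne/day.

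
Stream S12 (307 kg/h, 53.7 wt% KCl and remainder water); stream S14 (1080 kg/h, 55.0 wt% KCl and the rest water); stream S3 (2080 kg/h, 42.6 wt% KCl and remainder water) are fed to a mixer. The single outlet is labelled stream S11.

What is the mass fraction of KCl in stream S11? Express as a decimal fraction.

0.474

Total flow out = 307 + 1080 + 2080 = 3467 kg/h.
KCl in = 307×0.537 + 1080×0.550 + 2080×0.426 = 1644.9 kg/h.
KCl mass fraction in S11 = 1644.9/3467 = 0.474.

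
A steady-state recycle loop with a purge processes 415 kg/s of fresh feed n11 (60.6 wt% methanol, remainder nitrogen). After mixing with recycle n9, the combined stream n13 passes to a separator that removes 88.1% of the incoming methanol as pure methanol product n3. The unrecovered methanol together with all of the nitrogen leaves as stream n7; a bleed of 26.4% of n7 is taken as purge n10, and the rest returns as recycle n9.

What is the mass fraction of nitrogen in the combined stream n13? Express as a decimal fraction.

0.692

nitrogen enters only via n11 and leaves only via the purge: 415×0.394 = 0.264×(nitrogen in n7), and the separator passes all nitrogen, so nitrogen in n13 = nitrogen in n7 = 619.36 kg/s.
methanol in n13: m_A = 415×0.606 + (1−0.264)·(1−0.881)·m_A, so m_A = 251.49/0.9124 = 275.63 kg/s.
n13 = 275.63 + 619.36 = 894.99 kg/s.
nitrogen fraction in n13 = 619.36/894.99 = 0.692.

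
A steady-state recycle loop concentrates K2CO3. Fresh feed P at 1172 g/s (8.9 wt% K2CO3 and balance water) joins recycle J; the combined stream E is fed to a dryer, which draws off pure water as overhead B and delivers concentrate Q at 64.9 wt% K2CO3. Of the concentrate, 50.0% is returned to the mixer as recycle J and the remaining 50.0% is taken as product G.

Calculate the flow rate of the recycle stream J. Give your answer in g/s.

160.7 g/s

Overall K2CO3 balance (none leaves overhead): K2CO3 in fresh feed = K2CO3 in product, i.e. 1172×0.089 = (1−0.500)·Q·0.649.
Q = 104.31/(0.649×0.500) = 321.44 g/s.
Recycle J = 0.500×321.44 = 160.72 g/s.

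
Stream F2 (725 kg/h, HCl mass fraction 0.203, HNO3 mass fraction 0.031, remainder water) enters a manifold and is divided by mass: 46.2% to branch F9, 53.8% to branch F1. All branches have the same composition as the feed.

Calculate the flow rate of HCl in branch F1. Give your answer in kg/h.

79.18 kg/h

Branch F1 total = 0.538×725 = 390.05 kg/h.
HCl in F1 = 0.203×390.05 = 79.18 kg/h.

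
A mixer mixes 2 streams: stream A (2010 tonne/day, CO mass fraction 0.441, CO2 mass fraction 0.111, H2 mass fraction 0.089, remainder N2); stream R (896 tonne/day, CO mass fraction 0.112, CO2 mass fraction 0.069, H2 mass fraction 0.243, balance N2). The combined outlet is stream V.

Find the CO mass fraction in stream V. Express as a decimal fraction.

0.340

Total flow out = 2010 + 896 = 2906 tonne/day.
CO in = 2010×0.441 + 896×0.112 = 986.76 tonne/day.
CO mass fraction in V = 986.76/2906 = 0.340.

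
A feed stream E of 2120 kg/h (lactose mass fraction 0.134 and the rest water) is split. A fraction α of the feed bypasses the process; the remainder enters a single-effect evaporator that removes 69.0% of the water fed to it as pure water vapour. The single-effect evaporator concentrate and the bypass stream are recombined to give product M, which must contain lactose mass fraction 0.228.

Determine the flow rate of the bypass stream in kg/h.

All 2120×0.134 = 284.08 kg/h of lactose reaches M, so M = 284.08/0.228 = 1246 kg/h and vapour = 874.04 kg/h.
The evaporator receives (1−α)·2120 of feed at 0.866 water and removes 0.690 of that water:
0.690×0.866×(1−α)×2120 = 874.04
(1−α) = 874.04/1266.8 = 0.6900;  α = 0.3100.
Bypass flow = 0.3100×2120 = 657.28 kg/h.

657.3 kg/h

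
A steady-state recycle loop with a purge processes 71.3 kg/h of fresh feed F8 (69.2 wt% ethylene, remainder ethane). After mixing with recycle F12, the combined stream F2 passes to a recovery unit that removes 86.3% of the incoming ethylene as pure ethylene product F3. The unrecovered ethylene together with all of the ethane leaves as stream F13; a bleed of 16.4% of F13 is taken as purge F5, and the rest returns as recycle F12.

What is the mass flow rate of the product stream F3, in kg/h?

ethylene in F2: m_A = 71.3×0.692 + (1−0.164)·(1−0.863)·m_A, so m_A = 49.34/0.8855 = 55.721 kg/h.
Product F3 = 0.863×55.721 = 48.088 kg/h.

48.09 kg/h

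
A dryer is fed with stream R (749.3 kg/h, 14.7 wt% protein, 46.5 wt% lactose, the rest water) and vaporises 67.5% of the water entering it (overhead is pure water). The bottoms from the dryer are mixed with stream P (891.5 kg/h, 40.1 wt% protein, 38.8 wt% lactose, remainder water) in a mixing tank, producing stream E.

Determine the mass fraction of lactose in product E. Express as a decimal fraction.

0.481

Vapour removed = 0.675×0.388×749.3 = 196.24 kg/h; concentrate = 553.06 kg/h.
lactose reaching the mixer = 348.42 (from concentrate) + 891.5×0.388 = 694.33 kg/h.
Product flow = 553.06 + 891.5 = 1444.6 kg/h; lactose fraction = 0.481.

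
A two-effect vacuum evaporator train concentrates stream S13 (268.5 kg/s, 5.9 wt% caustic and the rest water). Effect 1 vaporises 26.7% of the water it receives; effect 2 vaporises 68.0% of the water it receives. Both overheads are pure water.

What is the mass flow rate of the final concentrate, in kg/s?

75.11 kg/s

water in feed = 268.5×0.941 = 252.66 kg/s.
After stage 1: water left = (1−0.267)×252.66 = 185.2; stream total = 201.04 kg/s.
After stage 2: water left = (1−0.680)×185.2 = 59.264; final concentrate = 75.105 kg/s.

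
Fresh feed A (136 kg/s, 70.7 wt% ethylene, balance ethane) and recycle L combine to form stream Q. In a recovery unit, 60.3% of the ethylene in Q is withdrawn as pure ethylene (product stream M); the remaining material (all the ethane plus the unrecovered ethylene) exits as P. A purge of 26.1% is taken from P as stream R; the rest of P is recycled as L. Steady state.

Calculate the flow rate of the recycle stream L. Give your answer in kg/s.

ethane enters only via A and leaves only via the purge: 136×0.293 = 0.261×(ethane in P), and the recovery unit passes all ethane, so ethane in Q = ethane in P = 152.67 kg/s.
ethylene in Q: m_A = 136×0.707 + (1−0.261)·(1−0.603)·m_A, so m_A = 96.152/0.7066 = 136.07 kg/s.
P = (1−0.603)×136.07 + 152.67 = 206.7 kg/s.
Recycle L = (1−0.261)×206.7 = 152.75 kg/s.

152.7 kg/s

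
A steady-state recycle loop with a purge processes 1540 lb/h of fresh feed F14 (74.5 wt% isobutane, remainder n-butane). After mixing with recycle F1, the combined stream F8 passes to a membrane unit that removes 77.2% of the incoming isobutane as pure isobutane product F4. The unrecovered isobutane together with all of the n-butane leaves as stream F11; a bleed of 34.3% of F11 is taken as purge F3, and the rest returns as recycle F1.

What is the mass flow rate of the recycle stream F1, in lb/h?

n-butane enters only via F14 and leaves only via the purge: 1540×0.255 = 0.343×(n-butane in F11), and the membrane unit passes all n-butane, so n-butane in F8 = n-butane in F11 = 1144.9 lb/h.
isobutane in F8: m_A = 1540×0.745 + (1−0.343)·(1−0.772)·m_A, so m_A = 1147.3/0.8502 = 1349.4 lb/h.
F11 = (1−0.772)×1349.4 + 1144.9 = 1452.6 lb/h.
Recycle F1 = (1−0.343)×1452.6 = 954.34 lb/h.

954.3 lb/h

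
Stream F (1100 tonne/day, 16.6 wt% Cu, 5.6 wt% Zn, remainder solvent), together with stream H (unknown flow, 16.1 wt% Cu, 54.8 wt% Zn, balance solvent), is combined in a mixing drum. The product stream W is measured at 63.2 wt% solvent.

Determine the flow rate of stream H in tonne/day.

471 tonne/day

Let H be the unknown flow. Total out = 1100 + H.
solvent balance: 855.8 + 0.291·H = 0.632·(1100 + H)
(0.291 − 0.632)·H = 0.632×1100 − 855.8 = -160.6
H = -160.6 / -0.341 = 470.97 tonne/day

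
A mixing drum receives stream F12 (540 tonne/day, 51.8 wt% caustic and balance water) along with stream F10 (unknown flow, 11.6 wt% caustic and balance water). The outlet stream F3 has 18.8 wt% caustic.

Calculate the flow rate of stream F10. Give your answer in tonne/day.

Let F10 be the unknown flow. Total out = 540 + F10.
caustic balance: 279.72 + 0.116·F10 = 0.188·(540 + F10)
(0.116 − 0.188)·F10 = 0.188×540 − 279.72 = -178.2
F10 = -178.2 / -0.072 = 2475 tonne/day

2475 tonne/day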